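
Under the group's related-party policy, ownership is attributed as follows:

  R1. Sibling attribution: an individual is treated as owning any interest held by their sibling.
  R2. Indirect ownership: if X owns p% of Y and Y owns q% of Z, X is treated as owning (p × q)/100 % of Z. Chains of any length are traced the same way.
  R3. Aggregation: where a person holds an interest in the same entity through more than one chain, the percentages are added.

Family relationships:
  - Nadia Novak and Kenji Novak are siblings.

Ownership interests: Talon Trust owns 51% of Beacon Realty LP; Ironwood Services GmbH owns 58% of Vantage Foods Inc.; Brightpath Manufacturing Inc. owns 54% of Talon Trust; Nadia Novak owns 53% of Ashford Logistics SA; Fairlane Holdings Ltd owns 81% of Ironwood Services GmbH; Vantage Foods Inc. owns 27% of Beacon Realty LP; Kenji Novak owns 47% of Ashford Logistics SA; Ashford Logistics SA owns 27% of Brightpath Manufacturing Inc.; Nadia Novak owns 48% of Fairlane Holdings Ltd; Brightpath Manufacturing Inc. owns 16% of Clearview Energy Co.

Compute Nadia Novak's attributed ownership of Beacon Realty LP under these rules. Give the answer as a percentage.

By sibling attribution (R1), Nadia Novak is treated as also owning Kenji Novak's interest in Ashford Logistics SA, giving 53% + 47% = 100%.
Chain via Fairlane Holdings Ltd → Ironwood Services GmbH → Vantage Foods Inc. (R2): 48% × 81% × 58% × 27% = 6.088608% of Beacon Realty LP.
Chain via Ashford Logistics SA → Brightpath Manufacturing Inc. → Talon Trust (R2): 100% × 27% × 54% × 51% = 7.4358% of Beacon Realty LP.
Aggregating (R3): 6.088608% + 7.4358% = 13.524408%.

13.524408%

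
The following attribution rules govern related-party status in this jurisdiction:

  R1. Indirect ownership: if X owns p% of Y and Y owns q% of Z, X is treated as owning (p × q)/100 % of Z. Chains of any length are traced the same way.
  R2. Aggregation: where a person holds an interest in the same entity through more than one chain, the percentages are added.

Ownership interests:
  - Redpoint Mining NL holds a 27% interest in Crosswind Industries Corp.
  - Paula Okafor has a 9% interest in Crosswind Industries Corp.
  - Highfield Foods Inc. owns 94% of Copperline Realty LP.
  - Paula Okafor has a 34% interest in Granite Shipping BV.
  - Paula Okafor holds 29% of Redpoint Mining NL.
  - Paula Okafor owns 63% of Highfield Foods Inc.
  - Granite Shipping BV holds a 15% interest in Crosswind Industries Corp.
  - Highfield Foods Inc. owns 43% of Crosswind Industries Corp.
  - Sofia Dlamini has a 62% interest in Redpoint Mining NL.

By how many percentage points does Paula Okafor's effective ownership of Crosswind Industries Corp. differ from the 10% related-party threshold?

Chain via Highfield Foods Inc. (R1): 63% × 43% = 27.09% of Crosswind Industries Corp.
Chain via Redpoint Mining NL (R1): 29% × 27% = 7.83% of Crosswind Industries Corp.
Chain via Granite Shipping BV (R1): 34% × 15% = 5.1% of Crosswind Industries Corp.
Direct interest in Crosswind Industries Corp: 9%.
Aggregating (R2): 27.09% + 7.83% + 5.1% + 9% = 49.02%.
49.02% exceeds the 10% threshold by 39.02 percentage points.

39.02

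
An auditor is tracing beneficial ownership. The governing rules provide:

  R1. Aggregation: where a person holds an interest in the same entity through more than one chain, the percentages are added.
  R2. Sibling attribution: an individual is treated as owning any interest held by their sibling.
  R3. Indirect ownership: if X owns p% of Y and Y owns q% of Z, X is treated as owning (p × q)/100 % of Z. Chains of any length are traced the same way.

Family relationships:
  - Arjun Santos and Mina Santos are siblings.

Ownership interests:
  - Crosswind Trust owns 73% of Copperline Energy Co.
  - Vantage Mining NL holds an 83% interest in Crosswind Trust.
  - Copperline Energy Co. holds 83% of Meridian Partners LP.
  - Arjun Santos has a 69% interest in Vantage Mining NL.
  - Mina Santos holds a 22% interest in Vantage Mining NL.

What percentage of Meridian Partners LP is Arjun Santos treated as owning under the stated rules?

By sibling attribution (R2), Arjun Santos is treated as also owning Mina Santos's interest in Vantage Mining NL, giving 69% + 22% = 91%.
Chain via Vantage Mining NL → Crosswind Trust → Copperline Energy Co. (R3): 91% × 83% × 73% × 83% = 45.763627% of Meridian Partners LP.

45.763627%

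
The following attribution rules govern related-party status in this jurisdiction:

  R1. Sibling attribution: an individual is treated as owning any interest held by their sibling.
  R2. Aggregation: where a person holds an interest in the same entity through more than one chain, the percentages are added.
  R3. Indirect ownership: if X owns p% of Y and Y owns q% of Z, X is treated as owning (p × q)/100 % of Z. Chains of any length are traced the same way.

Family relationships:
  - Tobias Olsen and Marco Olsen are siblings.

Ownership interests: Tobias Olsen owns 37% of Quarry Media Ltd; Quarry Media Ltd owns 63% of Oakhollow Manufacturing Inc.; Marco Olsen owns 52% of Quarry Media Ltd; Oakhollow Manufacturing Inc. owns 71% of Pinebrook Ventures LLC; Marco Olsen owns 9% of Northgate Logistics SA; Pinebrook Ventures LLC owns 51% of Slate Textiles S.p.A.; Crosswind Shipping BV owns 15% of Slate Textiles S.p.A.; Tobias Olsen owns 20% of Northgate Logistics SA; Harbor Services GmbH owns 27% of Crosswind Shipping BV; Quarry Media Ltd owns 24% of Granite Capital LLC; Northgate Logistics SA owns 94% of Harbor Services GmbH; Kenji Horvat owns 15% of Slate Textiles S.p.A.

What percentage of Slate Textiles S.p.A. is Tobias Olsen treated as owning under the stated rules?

By sibling attribution (R1), Tobias Olsen is treated as also owning Marco Olsen's interest in Quarry Media Ltd, giving 37% + 52% = 89%.
By sibling attribution (R1), Tobias Olsen is treated as also owning Marco Olsen's interest in Northgate Logistics SA, giving 20% + 9% = 29%.
Chain via Quarry Media Ltd → Oakhollow Manufacturing Inc. → Pinebrook Ventures LLC (R3): 89% × 63% × 71% × 51% = 20.302947% of Slate Textiles S.p.A.
Chain via Northgate Logistics SA → Harbor Services GmbH → Crosswind Shipping BV (R3): 29% × 94% × 27% × 15% = 1.10403% of Slate Textiles S.p.A.
Aggregating (R2): 20.302947% + 1.10403% = 21.406977%.

21.406977%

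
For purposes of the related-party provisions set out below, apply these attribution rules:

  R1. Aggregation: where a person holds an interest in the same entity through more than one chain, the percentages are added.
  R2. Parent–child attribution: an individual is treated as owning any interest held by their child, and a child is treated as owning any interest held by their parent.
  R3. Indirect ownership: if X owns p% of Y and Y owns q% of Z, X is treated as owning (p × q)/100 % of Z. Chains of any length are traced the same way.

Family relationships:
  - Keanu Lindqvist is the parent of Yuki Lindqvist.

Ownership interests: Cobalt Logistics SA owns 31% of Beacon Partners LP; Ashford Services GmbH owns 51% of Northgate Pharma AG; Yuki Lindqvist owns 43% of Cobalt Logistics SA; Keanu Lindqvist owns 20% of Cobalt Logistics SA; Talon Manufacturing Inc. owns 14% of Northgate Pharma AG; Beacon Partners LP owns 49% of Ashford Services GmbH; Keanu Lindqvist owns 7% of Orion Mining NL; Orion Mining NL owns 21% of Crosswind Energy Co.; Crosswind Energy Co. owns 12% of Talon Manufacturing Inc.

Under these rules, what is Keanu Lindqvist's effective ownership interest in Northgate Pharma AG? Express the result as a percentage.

By parent–child attribution (R2), Keanu Lindqvist is treated as also owning Yuki Lindqvist's interest in Cobalt Logistics SA, giving 20% + 43% = 63%.
Chain via Orion Mining NL → Crosswind Energy Co. → Talon Manufacturing Inc. (R3): 7% × 21% × 12% × 14% = 0.024696% of Northgate Pharma AG.
Chain via Cobalt Logistics SA → Beacon Partners LP → Ashford Services GmbH (R3): 63% × 31% × 49% × 51% = 4.880547% of Northgate Pharma AG.
Aggregating (R1): 0.024696% + 4.880547% = 4.905243%.

4.905243%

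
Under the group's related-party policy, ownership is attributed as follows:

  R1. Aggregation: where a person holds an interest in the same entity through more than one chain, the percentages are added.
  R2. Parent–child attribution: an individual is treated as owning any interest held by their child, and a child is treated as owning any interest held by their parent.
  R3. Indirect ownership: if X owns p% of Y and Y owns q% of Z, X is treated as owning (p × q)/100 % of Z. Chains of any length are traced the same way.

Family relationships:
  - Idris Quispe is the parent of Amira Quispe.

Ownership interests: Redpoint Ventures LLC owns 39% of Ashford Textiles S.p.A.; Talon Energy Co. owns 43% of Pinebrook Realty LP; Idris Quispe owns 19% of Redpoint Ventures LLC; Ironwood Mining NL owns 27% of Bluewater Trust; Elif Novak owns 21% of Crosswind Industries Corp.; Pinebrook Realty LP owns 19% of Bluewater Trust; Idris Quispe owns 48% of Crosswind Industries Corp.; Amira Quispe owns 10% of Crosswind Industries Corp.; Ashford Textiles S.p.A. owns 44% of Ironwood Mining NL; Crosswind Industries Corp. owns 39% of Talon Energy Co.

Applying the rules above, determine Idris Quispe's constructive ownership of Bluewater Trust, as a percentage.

By parent–child attribution (R2), Idris Quispe is treated as also owning Amira Quispe's interest in Crosswind Industries Corp, giving 48% + 10% = 58%.
Chain via Crosswind Industries Corp. → Talon Energy Co. → Pinebrook Realty LP (R3): 58% × 39% × 43% × 19% = 1.848054% of Bluewater Trust.
Chain via Redpoint Ventures LLC → Ashford Textiles S.p.A. → Ironwood Mining NL (R3): 19% × 39% × 44% × 27% = 0.880308% of Bluewater Trust.
Aggregating (R1): 1.848054% + 0.880308% = 2.728362%.

2.728362%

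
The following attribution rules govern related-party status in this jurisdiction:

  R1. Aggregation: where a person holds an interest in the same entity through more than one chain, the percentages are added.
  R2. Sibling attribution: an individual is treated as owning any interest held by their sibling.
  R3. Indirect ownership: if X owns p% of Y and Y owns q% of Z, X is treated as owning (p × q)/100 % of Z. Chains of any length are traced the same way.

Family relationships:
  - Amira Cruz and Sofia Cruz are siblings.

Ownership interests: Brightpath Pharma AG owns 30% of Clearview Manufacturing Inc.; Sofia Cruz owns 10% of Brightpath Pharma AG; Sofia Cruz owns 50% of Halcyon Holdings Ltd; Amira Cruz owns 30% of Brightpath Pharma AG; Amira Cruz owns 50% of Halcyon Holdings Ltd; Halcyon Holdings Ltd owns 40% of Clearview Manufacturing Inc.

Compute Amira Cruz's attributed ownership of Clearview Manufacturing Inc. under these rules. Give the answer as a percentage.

By sibling attribution (R2), Amira Cruz is treated as also owning Sofia Cruz's interest in Brightpath Pharma AG, giving 30% + 10% = 40%.
By sibling attribution (R2), Amira Cruz is treated as also owning Sofia Cruz's interest in Halcyon Holdings Ltd, giving 50% + 50% = 100%.
Chain via Brightpath Pharma AG (R3): 40% × 30% = 12% of Clearview Manufacturing Inc.
Chain via Halcyon Holdings Ltd (R3): 100% × 40% = 40% of Clearview Manufacturing Inc.
Aggregating (R1): 12% + 40% = 52%.

52%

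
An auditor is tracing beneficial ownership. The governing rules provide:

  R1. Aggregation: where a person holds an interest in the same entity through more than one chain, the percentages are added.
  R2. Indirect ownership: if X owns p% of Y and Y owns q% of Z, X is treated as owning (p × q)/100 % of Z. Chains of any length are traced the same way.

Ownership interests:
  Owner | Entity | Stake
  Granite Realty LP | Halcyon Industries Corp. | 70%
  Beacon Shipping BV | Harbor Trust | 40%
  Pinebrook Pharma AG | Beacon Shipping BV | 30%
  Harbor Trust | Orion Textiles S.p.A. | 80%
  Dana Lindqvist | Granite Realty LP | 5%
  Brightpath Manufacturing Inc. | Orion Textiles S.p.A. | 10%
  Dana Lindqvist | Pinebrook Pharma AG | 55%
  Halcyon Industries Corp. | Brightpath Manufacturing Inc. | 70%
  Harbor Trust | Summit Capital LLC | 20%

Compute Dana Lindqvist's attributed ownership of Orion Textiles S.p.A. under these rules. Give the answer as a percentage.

5.525%

Chain via Granite Realty LP → Halcyon Industries Corp. → Brightpath Manufacturing Inc. (R2): 5% × 70% × 70% × 10% = 0.245% of Orion Textiles S.p.A.
Chain via Pinebrook Pharma AG → Beacon Shipping BV → Harbor Trust (R2): 55% × 30% × 40% × 80% = 5.28% of Orion Textiles S.p.A.
Aggregating (R1): 0.245% + 5.28% = 5.525%.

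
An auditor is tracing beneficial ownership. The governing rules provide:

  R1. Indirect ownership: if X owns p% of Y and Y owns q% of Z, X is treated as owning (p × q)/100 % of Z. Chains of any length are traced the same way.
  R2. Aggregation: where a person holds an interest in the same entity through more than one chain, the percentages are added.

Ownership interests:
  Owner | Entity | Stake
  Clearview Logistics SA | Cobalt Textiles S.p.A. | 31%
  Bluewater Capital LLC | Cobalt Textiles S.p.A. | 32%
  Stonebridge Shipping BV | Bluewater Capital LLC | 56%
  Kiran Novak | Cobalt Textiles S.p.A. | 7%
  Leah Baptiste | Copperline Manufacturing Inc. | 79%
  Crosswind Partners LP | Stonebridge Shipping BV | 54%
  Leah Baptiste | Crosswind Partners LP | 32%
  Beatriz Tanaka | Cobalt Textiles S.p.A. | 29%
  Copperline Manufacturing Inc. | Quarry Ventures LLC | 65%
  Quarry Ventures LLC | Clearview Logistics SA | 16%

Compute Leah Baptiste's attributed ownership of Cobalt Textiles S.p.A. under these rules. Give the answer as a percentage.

Chain via Crosswind Partners LP → Stonebridge Shipping BV → Bluewater Capital LLC (R1): 32% × 54% × 56% × 32% = 3.096576% of Cobalt Textiles S.p.A.
Chain via Copperline Manufacturing Inc. → Quarry Ventures LLC → Clearview Logistics SA (R1): 79% × 65% × 16% × 31% = 2.54696% of Cobalt Textiles S.p.A.
Aggregating (R2): 3.096576% + 2.54696% = 5.643536%.

5.643536%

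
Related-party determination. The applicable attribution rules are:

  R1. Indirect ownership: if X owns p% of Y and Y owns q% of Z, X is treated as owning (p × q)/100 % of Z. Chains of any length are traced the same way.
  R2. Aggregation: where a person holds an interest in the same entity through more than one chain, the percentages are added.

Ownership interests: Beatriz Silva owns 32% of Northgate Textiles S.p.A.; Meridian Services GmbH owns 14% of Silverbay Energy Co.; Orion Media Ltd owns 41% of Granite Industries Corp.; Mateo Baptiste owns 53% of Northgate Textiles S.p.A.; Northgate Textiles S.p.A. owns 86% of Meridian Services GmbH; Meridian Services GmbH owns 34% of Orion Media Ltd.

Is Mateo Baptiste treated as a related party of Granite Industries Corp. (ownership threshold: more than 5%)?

Yes

Chain via Northgate Textiles S.p.A. → Meridian Services GmbH → Orion Media Ltd (R1): 53% × 86% × 34% × 41% = 6.353852% of Granite Industries Corp.
6.353852% exceeds the 5% threshold, so Mateo is a related party to Granite Industries Corp.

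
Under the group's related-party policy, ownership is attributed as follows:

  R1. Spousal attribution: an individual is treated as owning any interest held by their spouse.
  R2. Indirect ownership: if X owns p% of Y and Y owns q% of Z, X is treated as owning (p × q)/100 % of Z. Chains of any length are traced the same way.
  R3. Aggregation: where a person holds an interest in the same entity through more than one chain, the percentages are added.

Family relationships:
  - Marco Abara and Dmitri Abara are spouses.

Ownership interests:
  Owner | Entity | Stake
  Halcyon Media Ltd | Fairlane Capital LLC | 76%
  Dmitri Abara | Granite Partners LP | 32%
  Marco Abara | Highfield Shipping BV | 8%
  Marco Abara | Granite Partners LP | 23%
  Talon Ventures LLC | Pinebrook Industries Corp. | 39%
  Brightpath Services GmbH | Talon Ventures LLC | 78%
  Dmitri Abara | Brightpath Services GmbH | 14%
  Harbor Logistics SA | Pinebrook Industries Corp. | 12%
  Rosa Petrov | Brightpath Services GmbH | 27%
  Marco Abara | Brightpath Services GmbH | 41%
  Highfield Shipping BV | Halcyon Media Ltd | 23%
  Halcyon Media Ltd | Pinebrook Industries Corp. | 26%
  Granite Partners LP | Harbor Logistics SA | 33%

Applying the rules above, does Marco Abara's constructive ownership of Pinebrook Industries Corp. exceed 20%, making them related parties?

By spousal attribution (R1), Marco Abara is treated as also owning Dmitri Abara's interest in Granite Partners LP, giving 23% + 32% = 55%.
By spousal attribution (R1), Marco Abara is treated as also owning Dmitri Abara's interest in Brightpath Services GmbH, giving 41% + 14% = 55%.
Chain via Highfield Shipping BV → Halcyon Media Ltd (R2): 8% × 23% × 26% = 0.4784% of Pinebrook Industries Corp.
Chain via Granite Partners LP → Harbor Logistics SA (R2): 55% × 33% × 12% = 2.178% of Pinebrook Industries Corp.
Chain via Brightpath Services GmbH → Talon Ventures LLC (R2): 55% × 78% × 39% = 16.731% of Pinebrook Industries Corp.
Aggregating (R3): 0.4784% + 2.178% + 16.731% = 19.3874%.
19.3874% does not exceed the 20% threshold, so Marco is not a related party to Pinebrook Industries Corp.

No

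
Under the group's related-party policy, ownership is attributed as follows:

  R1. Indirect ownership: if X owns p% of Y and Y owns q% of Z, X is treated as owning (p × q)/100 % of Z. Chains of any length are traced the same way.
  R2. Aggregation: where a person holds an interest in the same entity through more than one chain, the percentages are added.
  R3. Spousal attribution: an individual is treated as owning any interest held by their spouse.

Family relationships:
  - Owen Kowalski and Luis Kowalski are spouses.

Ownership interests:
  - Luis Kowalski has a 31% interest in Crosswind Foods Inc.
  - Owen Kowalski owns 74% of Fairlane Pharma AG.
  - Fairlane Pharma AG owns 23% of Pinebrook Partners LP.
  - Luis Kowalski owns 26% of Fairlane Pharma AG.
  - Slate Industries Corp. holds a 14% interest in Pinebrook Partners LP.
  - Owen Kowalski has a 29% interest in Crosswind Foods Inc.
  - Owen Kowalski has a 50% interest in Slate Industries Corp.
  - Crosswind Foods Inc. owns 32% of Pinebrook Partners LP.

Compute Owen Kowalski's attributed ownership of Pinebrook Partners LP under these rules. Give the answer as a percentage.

By spousal attribution (R3), Owen Kowalski is treated as also owning Luis Kowalski's interest in Crosswind Foods Inc, giving 29% + 31% = 60%.
By spousal attribution (R3), Owen Kowalski is treated as also owning Luis Kowalski's interest in Fairlane Pharma AG, giving 74% + 26% = 100%.
Chain via Crosswind Foods Inc. (R1): 60% × 32% = 19.2% of Pinebrook Partners LP.
Chain via Fairlane Pharma AG (R1): 100% × 23% = 23% of Pinebrook Partners LP.
Chain via Slate Industries Corp. (R1): 50% × 14% = 7% of Pinebrook Partners LP.
Aggregating (R2): 19.2% + 23% + 7% = 49.2%.

49.2%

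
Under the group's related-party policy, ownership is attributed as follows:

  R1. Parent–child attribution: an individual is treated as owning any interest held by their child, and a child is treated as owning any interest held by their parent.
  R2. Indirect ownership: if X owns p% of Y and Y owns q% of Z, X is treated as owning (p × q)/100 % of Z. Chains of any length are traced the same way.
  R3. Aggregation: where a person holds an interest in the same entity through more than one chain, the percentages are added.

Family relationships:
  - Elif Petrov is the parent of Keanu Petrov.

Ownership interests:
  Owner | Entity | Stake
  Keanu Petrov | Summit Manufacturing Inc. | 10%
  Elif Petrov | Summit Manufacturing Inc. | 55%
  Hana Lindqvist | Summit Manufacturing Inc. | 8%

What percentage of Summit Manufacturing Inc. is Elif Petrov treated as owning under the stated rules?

65%

By parent–child attribution (R1), Elif Petrov is treated as also owning Keanu Petrov's interest in Summit Manufacturing Inc, giving 55% + 10% = 65%.
Direct interest in Summit Manufacturing Inc: 65%.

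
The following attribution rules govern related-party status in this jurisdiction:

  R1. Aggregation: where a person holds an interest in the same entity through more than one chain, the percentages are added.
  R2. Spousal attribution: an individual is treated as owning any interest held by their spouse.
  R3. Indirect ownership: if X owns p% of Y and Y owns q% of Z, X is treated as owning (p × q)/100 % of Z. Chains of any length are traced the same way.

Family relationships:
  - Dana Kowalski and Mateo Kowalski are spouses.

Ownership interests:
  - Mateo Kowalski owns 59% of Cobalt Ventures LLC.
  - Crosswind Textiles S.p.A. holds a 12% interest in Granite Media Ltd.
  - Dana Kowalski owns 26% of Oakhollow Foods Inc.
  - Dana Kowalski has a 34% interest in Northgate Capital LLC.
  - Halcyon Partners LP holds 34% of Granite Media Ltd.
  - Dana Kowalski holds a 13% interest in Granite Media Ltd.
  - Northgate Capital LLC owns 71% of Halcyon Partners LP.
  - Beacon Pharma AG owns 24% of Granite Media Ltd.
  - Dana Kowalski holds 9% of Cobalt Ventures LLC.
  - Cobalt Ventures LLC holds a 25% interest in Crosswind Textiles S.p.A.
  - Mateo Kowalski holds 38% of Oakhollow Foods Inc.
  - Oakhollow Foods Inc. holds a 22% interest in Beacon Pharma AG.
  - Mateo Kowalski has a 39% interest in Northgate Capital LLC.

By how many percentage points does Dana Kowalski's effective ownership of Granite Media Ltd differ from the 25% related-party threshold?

By spousal attribution (R2), Dana Kowalski is treated as also owning Mateo Kowalski's interest in Oakhollow Foods Inc, giving 26% + 38% = 64%.
By spousal attribution (R2), Dana Kowalski is treated as also owning Mateo Kowalski's interest in Cobalt Ventures LLC, giving 9% + 59% = 68%.
By spousal attribution (R2), Dana Kowalski is treated as also owning Mateo Kowalski's interest in Northgate Capital LLC, giving 34% + 39% = 73%.
Chain via Oakhollow Foods Inc. → Beacon Pharma AG (R3): 64% × 22% × 24% = 3.3792% of Granite Media Ltd.
Chain via Cobalt Ventures LLC → Crosswind Textiles S.p.A. (R3): 68% × 25% × 12% = 2.04% of Granite Media Ltd.
Chain via Northgate Capital LLC → Halcyon Partners LP (R3): 73% × 71% × 34% = 17.6222% of Granite Media Ltd.
Direct interest in Granite Media Ltd: 13%.
Aggregating (R1): 3.3792% + 2.04% + 17.6222% + 13% = 36.0414%.
36.0414% exceeds the 25% threshold by 11.0414 percentage points.

11.0414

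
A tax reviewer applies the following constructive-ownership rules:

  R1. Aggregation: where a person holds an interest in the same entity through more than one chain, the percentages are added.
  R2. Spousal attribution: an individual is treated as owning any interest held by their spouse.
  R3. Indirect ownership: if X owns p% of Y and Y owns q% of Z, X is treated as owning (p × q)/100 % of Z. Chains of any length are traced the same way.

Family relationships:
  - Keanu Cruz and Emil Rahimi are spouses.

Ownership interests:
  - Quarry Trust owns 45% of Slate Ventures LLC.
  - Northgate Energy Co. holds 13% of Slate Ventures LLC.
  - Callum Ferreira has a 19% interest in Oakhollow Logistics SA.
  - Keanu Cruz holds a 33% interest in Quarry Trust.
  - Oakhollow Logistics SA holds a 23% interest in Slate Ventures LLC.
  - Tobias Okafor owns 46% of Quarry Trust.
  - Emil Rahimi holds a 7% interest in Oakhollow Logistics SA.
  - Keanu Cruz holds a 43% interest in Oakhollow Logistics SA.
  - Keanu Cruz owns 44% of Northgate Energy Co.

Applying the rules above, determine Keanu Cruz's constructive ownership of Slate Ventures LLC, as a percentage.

By spousal attribution (R2), Keanu Cruz is treated as also owning Emil Rahimi's interest in Oakhollow Logistics SA, giving 43% + 7% = 50%.
Chain via Quarry Trust (R3): 33% × 45% = 14.85% of Slate Ventures LLC.
Chain via Oakhollow Logistics SA (R3): 50% × 23% = 11.5% of Slate Ventures LLC.
Chain via Northgate Energy Co. (R3): 44% × 13% = 5.72% of Slate Ventures LLC.
Aggregating (R1): 14.85% + 11.5% + 5.72% = 32.07%.

32.07%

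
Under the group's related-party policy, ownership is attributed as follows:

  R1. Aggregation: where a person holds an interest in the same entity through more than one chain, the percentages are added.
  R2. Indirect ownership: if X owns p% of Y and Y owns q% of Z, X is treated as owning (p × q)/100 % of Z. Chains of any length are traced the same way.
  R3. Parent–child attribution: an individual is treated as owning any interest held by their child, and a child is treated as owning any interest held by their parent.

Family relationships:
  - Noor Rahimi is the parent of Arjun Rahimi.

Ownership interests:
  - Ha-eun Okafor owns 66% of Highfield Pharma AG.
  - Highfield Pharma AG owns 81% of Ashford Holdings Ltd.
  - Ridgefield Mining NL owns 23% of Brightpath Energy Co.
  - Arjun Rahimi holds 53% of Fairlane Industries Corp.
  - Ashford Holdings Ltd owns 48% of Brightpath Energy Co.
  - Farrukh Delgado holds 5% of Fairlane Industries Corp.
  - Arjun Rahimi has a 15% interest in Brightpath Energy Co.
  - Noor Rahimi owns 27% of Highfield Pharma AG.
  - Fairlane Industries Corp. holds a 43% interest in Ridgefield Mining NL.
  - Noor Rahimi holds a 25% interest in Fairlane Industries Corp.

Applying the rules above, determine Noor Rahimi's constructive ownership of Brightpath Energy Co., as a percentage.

33.2118%

By parent–child attribution (R3), Noor Rahimi is treated as also owning Arjun Rahimi's interest in Fairlane Industries Corp, giving 25% + 53% = 78%.
By parent–child attribution (R3), Noor Rahimi is treated as owning Arjun Rahimi's 15% interest in Brightpath Energy Co.
Chain via Highfield Pharma AG → Ashford Holdings Ltd (R2): 27% × 81% × 48% = 10.4976% of Brightpath Energy Co.
Chain via Fairlane Industries Corp. → Ridgefield Mining NL (R2): 78% × 43% × 23% = 7.7142% of Brightpath Energy Co.
Direct interest in Brightpath Energy Co: 15%.
Aggregating (R1): 10.4976% + 7.7142% + 15% = 33.2118%.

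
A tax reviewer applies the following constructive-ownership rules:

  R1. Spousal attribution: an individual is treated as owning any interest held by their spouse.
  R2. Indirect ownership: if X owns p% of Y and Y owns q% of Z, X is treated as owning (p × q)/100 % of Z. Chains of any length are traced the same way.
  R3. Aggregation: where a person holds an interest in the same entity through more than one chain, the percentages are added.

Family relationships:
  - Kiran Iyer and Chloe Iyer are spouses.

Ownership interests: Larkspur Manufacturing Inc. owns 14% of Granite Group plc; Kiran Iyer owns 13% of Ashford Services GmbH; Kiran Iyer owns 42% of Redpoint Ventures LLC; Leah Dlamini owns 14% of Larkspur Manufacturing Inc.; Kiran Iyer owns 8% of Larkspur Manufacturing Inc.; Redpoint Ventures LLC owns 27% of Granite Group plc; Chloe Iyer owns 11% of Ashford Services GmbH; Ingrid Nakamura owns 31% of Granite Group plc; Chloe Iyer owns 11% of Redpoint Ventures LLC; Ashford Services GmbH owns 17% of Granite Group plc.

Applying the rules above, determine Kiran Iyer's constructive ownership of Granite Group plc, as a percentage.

By spousal attribution (R1), Kiran Iyer is treated as also owning Chloe Iyer's interest in Redpoint Ventures LLC, giving 42% + 11% = 53%.
By spousal attribution (R1), Kiran Iyer is treated as also owning Chloe Iyer's interest in Ashford Services GmbH, giving 13% + 11% = 24%.
Chain via Redpoint Ventures LLC (R2): 53% × 27% = 14.31% of Granite Group plc.
Chain via Ashford Services GmbH (R2): 24% × 17% = 4.08% of Granite Group plc.
Chain via Larkspur Manufacturing Inc. (R2): 8% × 14% = 1.12% of Granite Group plc.
Aggregating (R3): 14.31% + 4.08% + 1.12% = 19.51%.

19.51%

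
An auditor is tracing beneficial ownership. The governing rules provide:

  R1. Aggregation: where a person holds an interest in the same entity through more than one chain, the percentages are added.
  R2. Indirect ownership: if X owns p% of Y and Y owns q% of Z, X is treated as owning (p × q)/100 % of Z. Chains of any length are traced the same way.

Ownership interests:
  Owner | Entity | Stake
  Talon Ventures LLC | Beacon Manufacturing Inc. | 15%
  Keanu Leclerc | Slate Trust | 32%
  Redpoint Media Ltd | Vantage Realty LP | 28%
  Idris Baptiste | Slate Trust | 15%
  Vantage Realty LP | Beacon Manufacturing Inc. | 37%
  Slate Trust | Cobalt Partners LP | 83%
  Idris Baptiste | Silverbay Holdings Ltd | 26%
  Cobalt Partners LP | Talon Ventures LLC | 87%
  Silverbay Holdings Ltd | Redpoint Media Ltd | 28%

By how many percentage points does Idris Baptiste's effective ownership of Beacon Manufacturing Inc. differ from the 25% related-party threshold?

Chain via Silverbay Holdings Ltd → Redpoint Media Ltd → Vantage Realty LP (R2): 26% × 28% × 28% × 37% = 0.754208% of Beacon Manufacturing Inc.
Chain via Slate Trust → Cobalt Partners LP → Talon Ventures LLC (R2): 15% × 83% × 87% × 15% = 1.624725% of Beacon Manufacturing Inc.
Aggregating (R1): 0.754208% + 1.624725% = 2.378933%.
2.378933% falls short of the 25% threshold by 22.621067 percentage points.

22.621067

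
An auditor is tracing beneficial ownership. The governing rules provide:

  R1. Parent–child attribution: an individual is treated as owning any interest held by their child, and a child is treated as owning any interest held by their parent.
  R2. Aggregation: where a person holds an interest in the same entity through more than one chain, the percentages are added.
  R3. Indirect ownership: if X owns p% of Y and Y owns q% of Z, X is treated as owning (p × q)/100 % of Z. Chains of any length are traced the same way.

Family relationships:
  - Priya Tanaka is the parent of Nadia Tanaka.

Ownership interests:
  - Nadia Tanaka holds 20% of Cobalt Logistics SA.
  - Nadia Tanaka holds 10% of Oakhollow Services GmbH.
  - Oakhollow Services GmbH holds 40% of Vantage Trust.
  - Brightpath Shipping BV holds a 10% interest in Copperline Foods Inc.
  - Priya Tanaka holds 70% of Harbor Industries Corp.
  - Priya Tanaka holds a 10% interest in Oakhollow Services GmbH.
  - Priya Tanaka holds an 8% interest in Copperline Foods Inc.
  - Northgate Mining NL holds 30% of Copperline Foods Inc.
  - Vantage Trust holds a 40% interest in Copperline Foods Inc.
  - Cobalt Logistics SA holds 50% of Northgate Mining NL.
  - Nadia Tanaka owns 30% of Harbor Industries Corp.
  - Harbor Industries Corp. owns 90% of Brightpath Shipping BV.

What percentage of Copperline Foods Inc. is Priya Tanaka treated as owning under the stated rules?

23.2%

By parent–child attribution (R1), Priya Tanaka is treated as also owning Nadia Tanaka's interest in Harbor Industries Corp, giving 70% + 30% = 100%.
By parent–child attribution (R1), Priya Tanaka is treated as also owning Nadia Tanaka's interest in Oakhollow Services GmbH, giving 10% + 10% = 20%.
By parent–child attribution (R1), Priya Tanaka is treated as owning Nadia Tanaka's 20% interest in Cobalt Logistics SA.
Chain via Harbor Industries Corp. → Brightpath Shipping BV (R3): 100% × 90% × 10% = 9% of Copperline Foods Inc.
Chain via Oakhollow Services GmbH → Vantage Trust (R3): 20% × 40% × 40% = 3.2% of Copperline Foods Inc.
Direct interest in Copperline Foods Inc: 8%.
Chain via Cobalt Logistics SA → Northgate Mining NL (R3): 20% × 50% × 30% = 3% of Copperline Foods Inc.
Aggregating (R2): 9% + 3.2% + 8% + 3% = 23.2%.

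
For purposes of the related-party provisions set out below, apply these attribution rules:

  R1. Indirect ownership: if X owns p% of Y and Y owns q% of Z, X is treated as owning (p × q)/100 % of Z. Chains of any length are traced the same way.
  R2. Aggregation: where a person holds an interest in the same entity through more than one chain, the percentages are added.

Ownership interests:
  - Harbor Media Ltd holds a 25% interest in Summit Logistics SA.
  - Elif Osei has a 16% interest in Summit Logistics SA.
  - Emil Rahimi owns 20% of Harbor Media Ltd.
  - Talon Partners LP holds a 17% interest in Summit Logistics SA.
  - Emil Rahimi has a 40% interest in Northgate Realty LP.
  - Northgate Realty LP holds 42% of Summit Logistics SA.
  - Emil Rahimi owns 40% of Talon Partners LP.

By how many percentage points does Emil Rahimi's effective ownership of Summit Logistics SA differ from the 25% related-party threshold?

3.6

Chain via Harbor Media Ltd (R1): 20% × 25% = 5% of Summit Logistics SA.
Chain via Northgate Realty LP (R1): 40% × 42% = 16.8% of Summit Logistics SA.
Chain via Talon Partners LP (R1): 40% × 17% = 6.8% of Summit Logistics SA.
Aggregating (R2): 5% + 16.8% + 6.8% = 28.6%.
28.6% exceeds the 25% threshold by 3.6 percentage points.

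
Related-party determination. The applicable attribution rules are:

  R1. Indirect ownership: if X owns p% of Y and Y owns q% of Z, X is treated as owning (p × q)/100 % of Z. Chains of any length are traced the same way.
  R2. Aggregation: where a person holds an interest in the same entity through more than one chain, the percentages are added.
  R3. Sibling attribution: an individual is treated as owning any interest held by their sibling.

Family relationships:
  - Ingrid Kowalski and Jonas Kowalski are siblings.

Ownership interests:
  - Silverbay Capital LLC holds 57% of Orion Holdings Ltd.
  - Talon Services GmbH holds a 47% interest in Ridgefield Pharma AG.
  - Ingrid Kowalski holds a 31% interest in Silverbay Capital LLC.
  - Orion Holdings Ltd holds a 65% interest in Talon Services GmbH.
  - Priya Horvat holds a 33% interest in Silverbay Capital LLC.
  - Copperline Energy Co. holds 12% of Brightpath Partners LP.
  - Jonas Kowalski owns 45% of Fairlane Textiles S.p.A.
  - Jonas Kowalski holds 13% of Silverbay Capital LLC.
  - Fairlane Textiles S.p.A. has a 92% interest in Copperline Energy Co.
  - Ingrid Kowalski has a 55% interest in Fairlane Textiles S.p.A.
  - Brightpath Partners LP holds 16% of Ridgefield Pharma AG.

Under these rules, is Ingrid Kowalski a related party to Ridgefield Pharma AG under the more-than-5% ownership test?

By sibling attribution (R3), Ingrid Kowalski is treated as also owning Jonas Kowalski's interest in Fairlane Textiles S.p.A, giving 55% + 45% = 100%.
By sibling attribution (R3), Ingrid Kowalski is treated as also owning Jonas Kowalski's interest in Silverbay Capital LLC, giving 31% + 13% = 44%.
Chain via Fairlane Textiles S.p.A. → Copperline Energy Co. → Brightpath Partners LP (R1): 100% × 92% × 12% × 16% = 1.7664% of Ridgefield Pharma AG.
Chain via Silverbay Capital LLC → Orion Holdings Ltd → Talon Services GmbH (R1): 44% × 57% × 65% × 47% = 7.66194% of Ridgefield Pharma AG.
Aggregating (R2): 1.7664% + 7.66194% = 9.42834%.
9.42834% exceeds the 5% threshold, so Ingrid is a related party to Ridgefield Pharma AG.

Yes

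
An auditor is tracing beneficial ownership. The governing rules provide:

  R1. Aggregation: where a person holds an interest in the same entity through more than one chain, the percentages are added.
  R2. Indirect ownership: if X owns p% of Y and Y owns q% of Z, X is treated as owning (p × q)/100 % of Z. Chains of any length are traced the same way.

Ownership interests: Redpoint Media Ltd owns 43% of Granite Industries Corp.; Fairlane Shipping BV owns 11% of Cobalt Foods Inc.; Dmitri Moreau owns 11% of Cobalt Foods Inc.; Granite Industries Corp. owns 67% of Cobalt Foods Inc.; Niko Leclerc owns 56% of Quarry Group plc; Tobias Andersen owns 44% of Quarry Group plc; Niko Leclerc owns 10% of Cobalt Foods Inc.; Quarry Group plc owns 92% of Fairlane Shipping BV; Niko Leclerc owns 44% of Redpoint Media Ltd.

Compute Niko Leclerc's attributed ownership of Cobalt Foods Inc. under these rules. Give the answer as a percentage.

Chain via Quarry Group plc → Fairlane Shipping BV (R2): 56% × 92% × 11% = 5.6672% of Cobalt Foods Inc.
Chain via Redpoint Media Ltd → Granite Industries Corp. (R2): 44% × 43% × 67% = 12.6764% of Cobalt Foods Inc.
Direct interest in Cobalt Foods Inc: 10%.
Aggregating (R1): 5.6672% + 12.6764% + 10% = 28.3436%.

28.3436%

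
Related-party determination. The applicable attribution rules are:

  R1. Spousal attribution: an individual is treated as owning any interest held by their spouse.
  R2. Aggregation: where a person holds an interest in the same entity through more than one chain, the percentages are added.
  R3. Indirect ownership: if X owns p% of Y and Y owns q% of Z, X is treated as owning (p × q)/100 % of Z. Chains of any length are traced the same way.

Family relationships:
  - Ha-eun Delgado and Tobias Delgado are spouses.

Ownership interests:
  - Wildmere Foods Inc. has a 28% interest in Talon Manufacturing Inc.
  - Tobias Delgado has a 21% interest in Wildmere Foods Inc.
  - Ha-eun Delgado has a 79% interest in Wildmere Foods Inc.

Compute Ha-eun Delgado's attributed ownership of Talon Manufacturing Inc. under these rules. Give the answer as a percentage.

28%

By spousal attribution (R1), Ha-eun Delgado is treated as also owning Tobias Delgado's interest in Wildmere Foods Inc, giving 79% + 21% = 100%.
Chain via Wildmere Foods Inc. (R3): 100% × 28% = 28% of Talon Manufacturing Inc.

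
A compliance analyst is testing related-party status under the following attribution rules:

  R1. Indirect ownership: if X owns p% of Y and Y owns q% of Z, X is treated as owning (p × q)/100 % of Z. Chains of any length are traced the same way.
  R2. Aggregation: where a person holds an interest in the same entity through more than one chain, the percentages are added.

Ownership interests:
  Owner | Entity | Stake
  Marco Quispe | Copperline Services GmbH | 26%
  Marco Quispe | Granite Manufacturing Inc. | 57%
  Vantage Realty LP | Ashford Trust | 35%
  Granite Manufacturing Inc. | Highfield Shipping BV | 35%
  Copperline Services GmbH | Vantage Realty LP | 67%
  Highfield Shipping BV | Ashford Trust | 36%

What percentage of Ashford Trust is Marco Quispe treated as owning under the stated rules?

Chain via Granite Manufacturing Inc. → Highfield Shipping BV (R1): 57% × 35% × 36% = 7.182% of Ashford Trust.
Chain via Copperline Services GmbH → Vantage Realty LP (R1): 26% × 67% × 35% = 6.097% of Ashford Trust.
Aggregating (R2): 7.182% + 6.097% = 13.279%.

13.279%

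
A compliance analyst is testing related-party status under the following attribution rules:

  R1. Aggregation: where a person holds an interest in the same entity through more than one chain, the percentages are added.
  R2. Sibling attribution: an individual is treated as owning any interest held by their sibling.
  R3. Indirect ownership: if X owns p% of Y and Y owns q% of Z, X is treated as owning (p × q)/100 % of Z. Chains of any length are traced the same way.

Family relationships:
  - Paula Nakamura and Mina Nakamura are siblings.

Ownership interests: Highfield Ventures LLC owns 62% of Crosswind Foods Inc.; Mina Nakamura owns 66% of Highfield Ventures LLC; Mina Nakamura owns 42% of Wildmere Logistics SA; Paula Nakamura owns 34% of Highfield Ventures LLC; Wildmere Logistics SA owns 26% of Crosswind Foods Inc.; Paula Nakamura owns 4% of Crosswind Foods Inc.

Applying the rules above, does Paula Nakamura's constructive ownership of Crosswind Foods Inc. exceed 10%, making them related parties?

Yes

By sibling attribution (R2), Paula Nakamura is treated as also owning Mina Nakamura's interest in Highfield Ventures LLC, giving 34% + 66% = 100%.
By sibling attribution (R2), Paula Nakamura is treated as owning Mina Nakamura's 42% interest in Wildmere Logistics SA.
Chain via Highfield Ventures LLC (R3): 100% × 62% = 62% of Crosswind Foods Inc.
Direct interest in Crosswind Foods Inc: 4%.
Chain via Wildmere Logistics SA (R3): 42% × 26% = 10.92% of Crosswind Foods Inc.
Aggregating (R1): 62% + 4% + 10.92% = 76.92%.
76.92% exceeds the 10% threshold, so Paula is a related party to Crosswind Foods Inc.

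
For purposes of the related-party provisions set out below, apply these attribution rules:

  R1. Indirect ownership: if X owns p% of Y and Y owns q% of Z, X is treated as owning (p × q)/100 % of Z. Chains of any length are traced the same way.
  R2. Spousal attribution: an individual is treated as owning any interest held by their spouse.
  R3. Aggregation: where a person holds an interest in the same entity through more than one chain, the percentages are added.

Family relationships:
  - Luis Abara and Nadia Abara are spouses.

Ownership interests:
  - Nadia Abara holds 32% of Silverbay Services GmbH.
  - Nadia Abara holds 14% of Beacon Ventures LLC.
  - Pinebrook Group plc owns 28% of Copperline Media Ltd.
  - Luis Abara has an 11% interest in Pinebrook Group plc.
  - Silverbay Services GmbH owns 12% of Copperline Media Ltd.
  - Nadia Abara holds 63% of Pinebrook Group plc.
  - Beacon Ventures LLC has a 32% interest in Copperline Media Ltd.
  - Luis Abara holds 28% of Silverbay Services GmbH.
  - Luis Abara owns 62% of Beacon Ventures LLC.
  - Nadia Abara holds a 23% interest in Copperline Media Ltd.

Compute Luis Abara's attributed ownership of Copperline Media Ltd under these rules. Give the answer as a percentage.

By spousal attribution (R2), Luis Abara is treated as also owning Nadia Abara's interest in Pinebrook Group plc, giving 11% + 63% = 74%.
By spousal attribution (R2), Luis Abara is treated as also owning Nadia Abara's interest in Beacon Ventures LLC, giving 62% + 14% = 76%.
By spousal attribution (R2), Luis Abara is treated as also owning Nadia Abara's interest in Silverbay Services GmbH, giving 28% + 32% = 60%.
By spousal attribution (R2), Luis Abara is treated as owning Nadia Abara's 23% interest in Copperline Media Ltd.
Chain via Pinebrook Group plc (R1): 74% × 28% = 20.72% of Copperline Media Ltd.
Chain via Beacon Ventures LLC (R1): 76% × 32% = 24.32% of Copperline Media Ltd.
Chain via Silverbay Services GmbH (R1): 60% × 12% = 7.2% of Copperline Media Ltd.
Direct interest in Copperline Media Ltd: 23%.
Aggregating (R3): 20.72% + 24.32% + 7.2% + 23% = 75.24%.

75.24%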